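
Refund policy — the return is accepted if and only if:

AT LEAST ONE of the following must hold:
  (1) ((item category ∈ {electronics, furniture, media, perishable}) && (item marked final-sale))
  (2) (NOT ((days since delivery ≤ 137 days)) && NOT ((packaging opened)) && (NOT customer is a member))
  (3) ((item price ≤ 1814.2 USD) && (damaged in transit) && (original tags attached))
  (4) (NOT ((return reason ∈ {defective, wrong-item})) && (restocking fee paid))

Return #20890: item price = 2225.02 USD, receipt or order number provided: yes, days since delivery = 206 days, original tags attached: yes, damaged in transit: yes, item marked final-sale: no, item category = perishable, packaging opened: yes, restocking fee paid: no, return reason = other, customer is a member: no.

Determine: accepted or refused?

Refused

Atomic conditions:
  item category ∈ {electronics, furniture, media, perishable}: perishable is in the set → true
  item marked final-sale: no → false
  days since delivery ≤ 137 days: 206 ≤ 137 is false
  packaging opened: yes → true
  NOT customer is a member: no → true
  item price ≤ 1814.2 USD: 2225.02 ≤ 1814.2 is false
  damaged in transit: yes → true
  original tags attached: yes → true
  return reason ∈ {defective, wrong-item}: other is not in the set → false
  restocking fee paid: no → false
Combine:
[1] true AND false = false
[2.1] NOT false = true
[2.2] NOT true = false
[2] true AND false AND true = false
[3] false AND true AND true = false
[4.1] NOT false = true
[4] true AND false = false
[root] false OR false OR false OR false = false
Overall: false → refused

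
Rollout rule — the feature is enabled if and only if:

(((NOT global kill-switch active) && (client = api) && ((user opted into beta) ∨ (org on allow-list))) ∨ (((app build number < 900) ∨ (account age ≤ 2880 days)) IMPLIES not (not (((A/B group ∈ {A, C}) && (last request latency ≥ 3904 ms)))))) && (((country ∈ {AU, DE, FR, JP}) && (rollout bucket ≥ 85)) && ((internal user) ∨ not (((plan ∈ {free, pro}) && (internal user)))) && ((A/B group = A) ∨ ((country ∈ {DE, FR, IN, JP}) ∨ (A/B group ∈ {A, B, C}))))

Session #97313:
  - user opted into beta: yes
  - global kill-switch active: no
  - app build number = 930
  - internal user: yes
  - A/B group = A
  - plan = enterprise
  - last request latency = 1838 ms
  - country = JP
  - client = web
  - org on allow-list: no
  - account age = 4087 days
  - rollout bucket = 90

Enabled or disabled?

Enabled

Atomic conditions:
  NOT global kill-switch active: no → true
  client = api: web == api is false
  user opted into beta: yes → true
  org on allow-list: no → false
  app build number < 900: 930 < 900 is false
  account age ≤ 2880 days: 4087 ≤ 2880 is false
  A/B group ∈ {A, C}: A is in the set → true
  last request latency ≥ 3904 ms: 1838 ≥ 3904 is false
  country ∈ {AU, DE, FR, JP}: JP is in the set → true
  rollout bucket ≥ 85: 90 ≥ 85 is true
  internal user: yes → true
  plan ∈ {free, pro}: enterprise is not in the set → false
  A/B group = A: A == A is true
  country ∈ {DE, FR, IN, JP}: JP is in the set → true
  A/B group ∈ {A, B, C}: A is in the set → true
Combine:
[1.1.3] true OR false = true
[1.1] true AND false AND true = false
[1.2.1] false OR false = false
[1.2.2.1.1] true AND false = false
[1.2.2.1] NOT false = true
[1.2.2] NOT true = false
[1.2] false → false (antecedent false ⇒ implication holds) = true
[1] false OR true = true
[2.1] true AND true = true
[2.2.2.1] false AND true = false
[2.2.2] NOT false = true
[2.2] true OR true = true
[2.3.2] true OR true = true
[2.3] true OR true = true
[2] true AND true AND true = true
[root] true AND true = true
Overall: true → enabled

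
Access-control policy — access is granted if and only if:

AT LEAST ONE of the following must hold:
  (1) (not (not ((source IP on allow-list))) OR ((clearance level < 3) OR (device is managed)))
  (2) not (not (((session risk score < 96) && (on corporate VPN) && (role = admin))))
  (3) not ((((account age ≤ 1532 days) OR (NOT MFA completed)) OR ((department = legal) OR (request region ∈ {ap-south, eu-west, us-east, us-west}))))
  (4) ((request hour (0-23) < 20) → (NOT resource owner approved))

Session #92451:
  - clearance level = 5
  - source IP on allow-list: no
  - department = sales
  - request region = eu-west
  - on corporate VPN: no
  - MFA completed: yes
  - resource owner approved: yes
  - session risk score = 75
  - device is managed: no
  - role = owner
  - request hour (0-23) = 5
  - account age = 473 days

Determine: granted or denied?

Denied

Atomic conditions:
  source IP on allow-list: no → false
  clearance level < 3: 5 < 3 is false
  device is managed: no → false
  session risk score < 96: 75 < 96 is true
  on corporate VPN: no → false
  role = admin: owner == admin is false
  account age ≤ 1532 days: 473 ≤ 1532 is true
  NOT MFA completed: yes → false
  department = legal: sales == legal is false
  request region ∈ {ap-south, eu-west, us-east, us-west}: eu-west is in the set → true
  request hour (0-23) < 20: 5 < 20 is true
  NOT resource owner approved: yes → false
Combine:
[1.1.1] NOT false = true
[1.1] NOT true = false
[1.2] false OR false = false
[1] false OR false = false
[2.1.1] true AND false AND false = false
[2.1] NOT false = true
[2] NOT true = false
[3.1.1] true OR false = true
[3.1.2] false OR true = true
[3.1] true OR true = true
[3] NOT true = false
[4] true → false = false
[root] false OR false OR false OR false = false
Overall: false → denied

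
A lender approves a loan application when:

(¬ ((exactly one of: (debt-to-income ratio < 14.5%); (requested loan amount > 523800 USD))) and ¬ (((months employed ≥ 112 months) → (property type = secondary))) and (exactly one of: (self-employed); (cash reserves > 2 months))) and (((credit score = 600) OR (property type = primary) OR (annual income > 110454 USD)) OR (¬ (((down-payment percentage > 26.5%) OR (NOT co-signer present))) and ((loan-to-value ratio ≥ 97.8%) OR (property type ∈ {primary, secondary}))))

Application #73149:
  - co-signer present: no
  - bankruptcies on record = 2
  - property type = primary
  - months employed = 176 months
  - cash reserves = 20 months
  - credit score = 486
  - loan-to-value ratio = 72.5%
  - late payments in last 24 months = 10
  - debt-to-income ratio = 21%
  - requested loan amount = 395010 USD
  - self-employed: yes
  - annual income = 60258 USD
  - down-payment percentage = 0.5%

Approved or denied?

Atomic conditions:
  debt-to-income ratio < 14.5%: 21 < 14.5 is false
  requested loan amount > 523800 USD: 395010 > 523800 is false
  months employed ≥ 112 months: 176 ≥ 112 is true
  property type = secondary: primary == secondary is false
  self-employed: yes → true
  cash reserves > 2 months: 20 > 2 is true
  credit score = 600: 486 == 600 is false
  property type = primary: primary == primary is true
  annual income > 110454 USD: 60258 > 110454 is false
  down-payment percentage > 26.5%: 0.5 > 26.5 is false
  NOT co-signer present: no → true
  loan-to-value ratio ≥ 97.8%: 72.5 ≥ 97.8 is false
  property type ∈ {primary, secondary}: primary is in the set → true
Combine:
[1.1.1] exactly-one(false, false) = false
[1.1] NOT false = true
[1.2.1] true → false = false
[1.2] NOT false = true
[1.3] exactly-one(true, true) = false
[1] true AND true AND false = false
[2.1] false OR true OR false = true
[2.2.1.1] false OR true = true
[2.2.1] NOT true = false
[2.2.2] false OR true = true
[2.2] false AND true = false
[2] true OR false = true
[root] false AND true = false
Overall: false → denied

Denied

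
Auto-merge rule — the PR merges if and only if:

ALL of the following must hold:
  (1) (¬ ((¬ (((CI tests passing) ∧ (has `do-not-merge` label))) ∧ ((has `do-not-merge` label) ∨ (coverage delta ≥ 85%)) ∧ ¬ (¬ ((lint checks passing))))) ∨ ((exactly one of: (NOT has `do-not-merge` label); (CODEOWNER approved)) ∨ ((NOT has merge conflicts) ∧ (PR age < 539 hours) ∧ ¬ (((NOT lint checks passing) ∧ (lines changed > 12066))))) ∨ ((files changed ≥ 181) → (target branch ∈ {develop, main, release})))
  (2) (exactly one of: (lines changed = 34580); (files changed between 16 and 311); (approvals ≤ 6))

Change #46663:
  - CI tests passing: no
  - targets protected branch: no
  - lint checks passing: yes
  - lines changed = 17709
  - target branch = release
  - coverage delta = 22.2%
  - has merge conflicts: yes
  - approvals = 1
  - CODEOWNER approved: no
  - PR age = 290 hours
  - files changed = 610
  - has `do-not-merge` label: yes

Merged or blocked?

Merged

Atomic conditions:
  CI tests passing: no → false
  has `do-not-merge` label: yes → true
  coverage delta ≥ 85%: 22.2 ≥ 85 is false
  lint checks passing: yes → true
  NOT has `do-not-merge` label: yes → false
  CODEOWNER approved: no → false
  NOT has merge conflicts: yes → false
  PR age < 539 hours: 290 < 539 is true
  NOT lint checks passing: yes → false
  lines changed > 12066: 17709 > 12066 is true
  files changed ≥ 181: 610 ≥ 181 is true
  target branch ∈ {develop, main, release}: release is in the set → true
  lines changed = 34580: 17709 == 34580 is false
  files changed between 16 and 311: 610 in [16, 311] is false
  approvals ≤ 6: 1 ≤ 6 is true
Combine:
[1.1.1.1.1] false AND true = false
[1.1.1.1] NOT false = true
[1.1.1.2] true OR false = true
[1.1.1.3.1] NOT true = false
[1.1.1.3] NOT false = true
[1.1.1] true AND true AND true = true
[1.1] NOT true = false
[1.2.1] exactly-one(false, false) = false
[1.2.2.3.1] false AND true = false
[1.2.2.3] NOT false = true
[1.2.2] false AND true AND true = false
[1.2] false OR false = false
[1.3] true → true = true
[1] false OR false OR true = true
[2] exactly-one(false, false, true) = true
[root] true AND true = true
Overall: true → merged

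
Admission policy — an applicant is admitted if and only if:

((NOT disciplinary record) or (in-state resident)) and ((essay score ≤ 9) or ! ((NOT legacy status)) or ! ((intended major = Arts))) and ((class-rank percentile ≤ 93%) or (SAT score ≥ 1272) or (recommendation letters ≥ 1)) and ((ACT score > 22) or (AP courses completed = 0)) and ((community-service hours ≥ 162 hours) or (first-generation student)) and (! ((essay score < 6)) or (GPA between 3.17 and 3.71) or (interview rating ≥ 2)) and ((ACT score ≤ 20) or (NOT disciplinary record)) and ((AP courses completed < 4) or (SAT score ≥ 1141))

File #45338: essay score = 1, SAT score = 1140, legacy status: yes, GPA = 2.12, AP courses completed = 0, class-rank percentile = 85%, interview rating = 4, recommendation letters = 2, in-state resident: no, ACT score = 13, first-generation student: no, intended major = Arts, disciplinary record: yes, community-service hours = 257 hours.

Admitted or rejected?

Rejected

Atomic conditions:
  NOT disciplinary record: yes → false
  in-state resident: no → false
  essay score ≤ 9: 1 ≤ 9 is true
  NOT legacy status: yes → false
  intended major = Arts: Arts == Arts is true
  class-rank percentile ≤ 93%: 85 ≤ 93 is true
  SAT score ≥ 1272: 1140 ≥ 1272 is false
  recommendation letters ≥ 1: 2 ≥ 1 is true
  ACT score > 22: 13 > 22 is false
  AP courses completed = 0: 0 == 0 is true
  community-service hours ≥ 162 hours: 257 ≥ 162 is true
  first-generation student: no → false
  essay score < 6: 1 < 6 is true
  GPA between 3.17 and 3.71: 2.12 in [3.17, 3.71] is false
  interview rating ≥ 2: 4 ≥ 2 is true
  ACT score ≤ 20: 13 ≤ 20 is true
  AP courses completed < 4: 0 < 4 is true
  SAT score ≥ 1141: 1140 ≥ 1141 is false
Combine:
[1] false OR false = false
[2.2] NOT false = true
[2.3] NOT true = false
[2] true OR true OR false = true
[3] true OR false OR true = true
[4] false OR true = true
[5] true OR false = true
[6.1] NOT true = false
[6] false OR false OR true = true
[7] true OR false = true
[8] true OR false = true
[root] false AND true AND true AND true AND true AND true AND true AND true = false
Overall: false → rejected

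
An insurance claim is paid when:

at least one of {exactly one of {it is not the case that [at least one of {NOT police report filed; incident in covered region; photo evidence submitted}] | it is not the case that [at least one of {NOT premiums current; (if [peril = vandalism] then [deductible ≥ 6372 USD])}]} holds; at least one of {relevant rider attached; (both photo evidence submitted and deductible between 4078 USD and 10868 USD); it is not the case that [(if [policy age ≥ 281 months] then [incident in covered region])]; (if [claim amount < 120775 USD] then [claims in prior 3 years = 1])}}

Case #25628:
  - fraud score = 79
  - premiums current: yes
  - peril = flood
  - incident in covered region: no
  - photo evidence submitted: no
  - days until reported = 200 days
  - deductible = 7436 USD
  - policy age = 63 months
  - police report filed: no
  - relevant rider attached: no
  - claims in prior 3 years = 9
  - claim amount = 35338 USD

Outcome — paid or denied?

Atomic conditions:
  NOT police report filed: no → true
  incident in covered region: no → false
  photo evidence submitted: no → false
  NOT premiums current: yes → false
  peril = vandalism: flood == vandalism is false
  deductible ≥ 6372 USD: 7436 ≥ 6372 is true
  relevant rider attached: no → false
  deductible between 4078 USD and 10868 USD: 7436 in [4078, 10868] is true
  policy age ≥ 281 months: 63 ≥ 281 is false
  claim amount < 120775 USD: 35338 < 120775 is true
  claims in prior 3 years = 1: 9 == 1 is false
Combine:
[1.1.1] true OR false OR false = true
[1.1] NOT true = false
[1.2.1.2] false → true (antecedent false ⇒ implication holds) = true
[1.2.1] false OR true = true
[1.2] NOT true = false
[1] exactly-one(false, false) = false
[2.2] false AND true = false
[2.3.1] false → false (antecedent false ⇒ implication holds) = true
[2.3] NOT true = false
[2.4] true → false = false
[2] false OR false OR false OR false = false
[root] false OR false = false
Overall: false → denied

Denied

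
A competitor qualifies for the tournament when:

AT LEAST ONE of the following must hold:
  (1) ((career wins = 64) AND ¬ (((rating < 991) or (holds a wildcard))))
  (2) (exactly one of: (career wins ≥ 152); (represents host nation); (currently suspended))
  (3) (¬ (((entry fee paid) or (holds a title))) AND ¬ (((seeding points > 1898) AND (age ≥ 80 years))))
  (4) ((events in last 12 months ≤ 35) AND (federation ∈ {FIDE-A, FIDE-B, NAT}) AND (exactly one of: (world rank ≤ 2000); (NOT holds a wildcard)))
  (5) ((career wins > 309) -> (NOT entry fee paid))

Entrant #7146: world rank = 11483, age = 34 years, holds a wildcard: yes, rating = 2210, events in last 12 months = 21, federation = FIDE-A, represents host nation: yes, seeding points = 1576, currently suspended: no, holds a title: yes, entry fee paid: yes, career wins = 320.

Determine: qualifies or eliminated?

Eliminated

Atomic conditions:
  career wins = 64: 320 == 64 is false
  rating < 991: 2210 < 991 is false
  holds a wildcard: yes → true
  career wins ≥ 152: 320 ≥ 152 is true
  represents host nation: yes → true
  currently suspended: no → false
  entry fee paid: yes → true
  holds a title: yes → true
  seeding points > 1898: 1576 > 1898 is false
  age ≥ 80 years: 34 ≥ 80 is false
  events in last 12 months ≤ 35: 21 ≤ 35 is true
  federation ∈ {FIDE-A, FIDE-B, NAT}: FIDE-A is in the set → true
  world rank ≤ 2000: 11483 ≤ 2000 is false
  NOT holds a wildcard: yes → false
  career wins > 309: 320 > 309 is true
  NOT entry fee paid: yes → false
Combine:
[1.2.1] false OR true = true
[1.2] NOT true = false
[1] false AND false = false
[2] exactly-one(true, true, false) = false
[3.1.1] true OR true = true
[3.1] NOT true = false
[3.2.1] false AND false = false
[3.2] NOT false = true
[3] false AND true = false
[4.3] exactly-one(false, false) = false
[4] true AND true AND false = false
[5] true → false = false
[root] false OR false OR false OR false OR false = false
Overall: false → eliminated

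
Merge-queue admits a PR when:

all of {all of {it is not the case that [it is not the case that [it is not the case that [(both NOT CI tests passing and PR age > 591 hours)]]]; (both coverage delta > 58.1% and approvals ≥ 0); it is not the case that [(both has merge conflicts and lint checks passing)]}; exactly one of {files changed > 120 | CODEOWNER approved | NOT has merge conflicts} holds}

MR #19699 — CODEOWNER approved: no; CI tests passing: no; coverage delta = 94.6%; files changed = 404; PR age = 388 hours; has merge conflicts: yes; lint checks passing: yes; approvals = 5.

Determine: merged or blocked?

Blocked

Atomic conditions:
  NOT CI tests passing: no → true
  PR age > 591 hours: 388 > 591 is false
  coverage delta > 58.1%: 94.6 > 58.1 is true
  approvals ≥ 0: 5 ≥ 0 is true
  has merge conflicts: yes → true
  lint checks passing: yes → true
  files changed > 120: 404 > 120 is true
  CODEOWNER approved: no → false
  NOT has merge conflicts: yes → false
Combine:
[1.1.1.1.1] true AND false = false
[1.1.1.1] NOT false = true
[1.1.1] NOT true = false
[1.1] NOT false = true
[1.2] true AND true = true
[1.3.1] true AND true = true
[1.3] NOT true = false
[1] true AND true AND false = false
[2] exactly-one(true, false, false) = true
[root] false AND true = false
Overall: false → blocked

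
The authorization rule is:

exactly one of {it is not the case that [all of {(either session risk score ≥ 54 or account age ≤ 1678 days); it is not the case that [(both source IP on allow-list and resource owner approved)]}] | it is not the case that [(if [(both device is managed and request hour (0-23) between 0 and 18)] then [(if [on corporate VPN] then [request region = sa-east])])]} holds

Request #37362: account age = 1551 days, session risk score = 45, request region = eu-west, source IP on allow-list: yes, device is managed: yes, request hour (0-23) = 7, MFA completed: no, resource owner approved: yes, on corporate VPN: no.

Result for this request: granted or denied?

Atomic conditions:
  session risk score ≥ 54: 45 ≥ 54 is false
  account age ≤ 1678 days: 1551 ≤ 1678 is true
  source IP on allow-list: yes → true
  resource owner approved: yes → true
  device is managed: yes → true
  request hour (0-23) between 0 and 18: 7 in [0, 18] is true
  on corporate VPN: no → false
  request region = sa-east: eu-west == sa-east is false
Combine:
[1.1.1] false OR true = true
[1.1.2.1] true AND true = true
[1.1.2] NOT true = false
[1.1] true AND false = false
[1] NOT false = true
[2.1.1] true AND true = true
[2.1.2] false → false (antecedent false ⇒ implication holds) = true
[2.1] true → true = true
[2] NOT true = false
[root] exactly-one(true, false) = true
Overall: true → granted

Granted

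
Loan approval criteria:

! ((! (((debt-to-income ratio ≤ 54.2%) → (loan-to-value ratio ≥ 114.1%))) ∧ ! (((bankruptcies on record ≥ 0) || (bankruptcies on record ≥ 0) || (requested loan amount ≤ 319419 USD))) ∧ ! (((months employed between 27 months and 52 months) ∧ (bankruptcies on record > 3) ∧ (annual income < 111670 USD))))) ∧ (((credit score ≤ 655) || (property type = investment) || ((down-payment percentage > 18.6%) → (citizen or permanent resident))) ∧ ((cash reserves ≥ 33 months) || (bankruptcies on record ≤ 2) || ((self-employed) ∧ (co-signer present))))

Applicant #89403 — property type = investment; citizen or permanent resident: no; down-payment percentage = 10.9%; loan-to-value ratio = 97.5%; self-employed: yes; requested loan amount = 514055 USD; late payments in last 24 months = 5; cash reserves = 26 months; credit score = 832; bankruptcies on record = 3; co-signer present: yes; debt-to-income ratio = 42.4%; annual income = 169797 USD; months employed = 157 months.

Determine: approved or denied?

Approved

Atomic conditions:
  debt-to-income ratio ≤ 54.2%: 42.4 ≤ 54.2 is true
  loan-to-value ratio ≥ 114.1%: 97.5 ≥ 114.1 is false
  bankruptcies on record ≥ 0: 3 ≥ 0 is true
  requested loan amount ≤ 319419 USD: 514055 ≤ 319419 is false
  months employed between 27 months and 52 months: 157 in [27, 52] is false
  bankruptcies on record > 3: 3 > 3 is false
  annual income < 111670 USD: 169797 < 111670 is false
  credit score ≤ 655: 832 ≤ 655 is false
  property type = investment: investment == investment is true
  down-payment percentage > 18.6%: 10.9 > 18.6 is false
  citizen or permanent resident: no → false
  cash reserves ≥ 33 months: 26 ≥ 33 is false
  bankruptcies on record ≤ 2: 3 ≤ 2 is false
  self-employed: yes → true
  co-signer present: yes → true
Combine:
[1.1.1.1] true → false = false
[1.1.1] NOT false = true
[1.1.2.1] true OR true OR false = true
[1.1.2] NOT true = false
[1.1.3.1] false AND false AND false = false
[1.1.3] NOT false = true
[1.1] true AND false AND true = false
[1] NOT false = true
[2.1.3] false → false (antecedent false ⇒ implication holds) = true
[2.1] false OR true OR true = true
[2.2.3] true AND true = true
[2.2] false OR false OR true = true
[2] true AND true = true
[root] true AND true = true
Overall: true → approved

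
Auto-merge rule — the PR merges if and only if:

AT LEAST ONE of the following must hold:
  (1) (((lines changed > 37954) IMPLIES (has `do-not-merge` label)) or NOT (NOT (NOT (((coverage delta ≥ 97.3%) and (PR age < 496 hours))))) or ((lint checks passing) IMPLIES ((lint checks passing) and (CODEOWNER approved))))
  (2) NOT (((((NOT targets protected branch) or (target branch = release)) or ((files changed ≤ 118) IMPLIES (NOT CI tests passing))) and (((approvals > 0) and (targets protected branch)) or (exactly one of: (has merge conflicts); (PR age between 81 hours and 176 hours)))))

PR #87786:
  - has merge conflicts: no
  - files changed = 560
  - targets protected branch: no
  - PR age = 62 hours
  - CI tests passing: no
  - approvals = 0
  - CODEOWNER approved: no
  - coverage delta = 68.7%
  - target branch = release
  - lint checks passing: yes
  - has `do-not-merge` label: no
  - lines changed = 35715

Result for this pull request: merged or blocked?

Merged

Atomic conditions:
  lines changed > 37954: 35715 > 37954 is false
  has `do-not-merge` label: no → false
  coverage delta ≥ 97.3%: 68.7 ≥ 97.3 is false
  PR age < 496 hours: 62 < 496 is true
  lint checks passing: yes → true
  CODEOWNER approved: no → false
  NOT targets protected branch: no → true
  target branch = release: release == release is true
  files changed ≤ 118: 560 ≤ 118 is false
  NOT CI tests passing: no → true
  approvals > 0: 0 > 0 is false
  targets protected branch: no → false
  has merge conflicts: no → false
  PR age between 81 hours and 176 hours: 62 in [81, 176] is false
Combine:
[1.1] false → false (antecedent false ⇒ implication holds) = true
[1.2.1.1.1] false AND true = false
[1.2.1.1] NOT false = true
[1.2.1] NOT true = false
[1.2] NOT false = true
[1.3.2] true AND false = false
[1.3] true → false = false
[1] true OR true OR false = true
[2.1.1.1] true OR true = true
[2.1.1.2] false → true (antecedent false ⇒ implication holds) = true
[2.1.1] true OR true = true
[2.1.2.1] false AND false = false
[2.1.2.2] exactly-one(false, false) = false
[2.1.2] false OR false = false
[2.1] true AND false = false
[2] NOT false = true
[root] true OR true = true
Overall: true → merged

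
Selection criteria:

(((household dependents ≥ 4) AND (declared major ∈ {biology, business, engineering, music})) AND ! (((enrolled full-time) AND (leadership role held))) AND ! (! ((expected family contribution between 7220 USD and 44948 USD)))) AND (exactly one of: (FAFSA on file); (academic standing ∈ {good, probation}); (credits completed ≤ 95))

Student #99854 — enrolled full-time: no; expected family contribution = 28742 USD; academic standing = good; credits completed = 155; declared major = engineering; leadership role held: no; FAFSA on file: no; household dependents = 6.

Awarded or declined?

Atomic conditions:
  household dependents ≥ 4: 6 ≥ 4 is true
  declared major ∈ {biology, business, engineering, music}: engineering is in the set → true
  enrolled full-time: no → false
  leadership role held: no → false
  expected family contribution between 7220 USD and 44948 USD: 28742 in [7220, 44948] is true
  FAFSA on file: no → false
  academic standing ∈ {good, probation}: good is in the set → true
  credits completed ≤ 95: 155 ≤ 95 is false
Combine:
[1.1] true AND true = true
[1.2.1] false AND false = false
[1.2] NOT false = true
[1.3.1] NOT true = false
[1.3] NOT false = true
[1] true AND true AND true = true
[2] exactly-one(false, true, false) = true
[root] true AND true = true
Overall: true → awarded

Awarded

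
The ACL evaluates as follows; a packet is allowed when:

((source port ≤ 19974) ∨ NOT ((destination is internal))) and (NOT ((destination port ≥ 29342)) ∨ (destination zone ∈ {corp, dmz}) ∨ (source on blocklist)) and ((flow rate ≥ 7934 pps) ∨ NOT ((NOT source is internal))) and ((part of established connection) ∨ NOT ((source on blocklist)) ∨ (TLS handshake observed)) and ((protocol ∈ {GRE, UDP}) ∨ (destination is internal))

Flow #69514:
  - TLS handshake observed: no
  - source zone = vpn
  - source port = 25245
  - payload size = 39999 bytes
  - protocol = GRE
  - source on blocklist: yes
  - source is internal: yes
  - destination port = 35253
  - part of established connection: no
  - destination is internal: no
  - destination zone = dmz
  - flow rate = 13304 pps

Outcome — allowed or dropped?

Atomic conditions:
  source port ≤ 19974: 25245 ≤ 19974 is false
  destination is internal: no → false
  destination port ≥ 29342: 35253 ≥ 29342 is true
  destination zone ∈ {corp, dmz}: dmz is in the set → true
  source on blocklist: yes → true
  flow rate ≥ 7934 pps: 13304 ≥ 7934 is true
  NOT source is internal: yes → false
  part of established connection: no → false
  TLS handshake observed: no → false
  protocol ∈ {GRE, UDP}: GRE is in the set → true
Combine:
[1.2] NOT false = true
[1] false OR true = true
[2.1] NOT true = false
[2] false OR true OR true = true
[3.2] NOT false = true
[3] true OR true = true
[4.2] NOT true = false
[4] false OR false OR false = false
[5] true OR false = true
[root] true AND true AND true AND false AND true = false
Overall: false → dropped

Dropped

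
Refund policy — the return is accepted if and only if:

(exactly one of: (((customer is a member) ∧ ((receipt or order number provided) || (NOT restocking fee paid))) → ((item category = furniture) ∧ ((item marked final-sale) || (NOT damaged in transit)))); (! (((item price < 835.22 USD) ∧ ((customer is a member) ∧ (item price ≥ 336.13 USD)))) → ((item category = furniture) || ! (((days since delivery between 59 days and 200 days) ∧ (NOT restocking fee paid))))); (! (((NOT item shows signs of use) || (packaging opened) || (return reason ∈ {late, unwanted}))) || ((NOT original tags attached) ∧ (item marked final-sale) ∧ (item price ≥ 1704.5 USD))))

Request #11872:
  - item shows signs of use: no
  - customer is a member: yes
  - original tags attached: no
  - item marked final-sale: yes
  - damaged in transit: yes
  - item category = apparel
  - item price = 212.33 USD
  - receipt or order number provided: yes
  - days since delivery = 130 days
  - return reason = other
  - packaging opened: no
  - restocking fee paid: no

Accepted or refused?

Atomic conditions:
  customer is a member: yes → true
  receipt or order number provided: yes → true
  NOT restocking fee paid: no → true
  item category = furniture: apparel == furniture is false
  item marked final-sale: yes → true
  NOT damaged in transit: yes → false
  item price < 835.22 USD: 212.33 < 835.22 is true
  item price ≥ 336.13 USD: 212.33 ≥ 336.13 is false
  days since delivery between 59 days and 200 days: 130 in [59, 200] is true
  NOT item shows signs of use: no → true
  packaging opened: no → false
  return reason ∈ {late, unwanted}: other is not in the set → false
  NOT original tags attached: no → true
  item price ≥ 1704.5 USD: 212.33 ≥ 1704.5 is false
Combine:
[1.1.2] true OR true = true
[1.1] true AND true = true
[1.2.2] true OR false = true
[1.2] false AND true = false
[1] true → false = false
[2.1.1.2] true AND false = false
[2.1.1] true AND false = false
[2.1] NOT false = true
[2.2.2.1] true AND true = true
[2.2.2] NOT true = false
[2.2] false OR false = false
[2] true → false = false
[3.1.1] true OR false OR false = true
[3.1] NOT true = false
[3.2] true AND true AND false = false
[3] false OR false = false
[root] exactly-one(false, false, false) = false
Overall: false → refused

Refused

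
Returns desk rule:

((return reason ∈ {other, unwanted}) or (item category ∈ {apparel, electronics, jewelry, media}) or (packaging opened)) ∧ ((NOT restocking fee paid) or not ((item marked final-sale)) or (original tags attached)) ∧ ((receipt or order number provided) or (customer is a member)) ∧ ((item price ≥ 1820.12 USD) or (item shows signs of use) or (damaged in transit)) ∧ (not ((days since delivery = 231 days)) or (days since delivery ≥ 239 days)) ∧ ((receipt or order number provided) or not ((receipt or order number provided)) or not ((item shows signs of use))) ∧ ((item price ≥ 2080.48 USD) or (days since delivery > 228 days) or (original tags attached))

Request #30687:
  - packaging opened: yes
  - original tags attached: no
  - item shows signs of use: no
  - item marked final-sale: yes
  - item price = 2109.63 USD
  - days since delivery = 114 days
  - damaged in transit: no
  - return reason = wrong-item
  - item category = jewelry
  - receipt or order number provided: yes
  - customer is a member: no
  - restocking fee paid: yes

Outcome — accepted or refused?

Atomic conditions:
  return reason ∈ {other, unwanted}: wrong-item is not in the set → false
  item category ∈ {apparel, electronics, jewelry, media}: jewelry is in the set → true
  packaging opened: yes → true
  NOT restocking fee paid: yes → false
  item marked final-sale: yes → true
  original tags attached: no → false
  receipt or order number provided: yes → true
  customer is a member: no → false
  item price ≥ 1820.12 USD: 2109.63 ≥ 1820.12 is true
  item shows signs of use: no → false
  damaged in transit: no → false
  days since delivery = 231 days: 114 == 231 is false
  days since delivery ≥ 239 days: 114 ≥ 239 is false
  item price ≥ 2080.48 USD: 2109.63 ≥ 2080.48 is true
  days since delivery > 228 days: 114 > 228 is false
Combine:
[1] false OR true OR true = true
[2.2] NOT true = false
[2] false OR false OR false = false
[3] true OR false = true
[4] true OR false OR false = true
[5.1] NOT false = true
[5] true OR false = true
[6.2] NOT true = false
[6.3] NOT false = true
[6] true OR false OR true = true
[7] true OR false OR false = true
[root] true AND false AND true AND true AND true AND true AND true = false
Overall: false → refused

Refused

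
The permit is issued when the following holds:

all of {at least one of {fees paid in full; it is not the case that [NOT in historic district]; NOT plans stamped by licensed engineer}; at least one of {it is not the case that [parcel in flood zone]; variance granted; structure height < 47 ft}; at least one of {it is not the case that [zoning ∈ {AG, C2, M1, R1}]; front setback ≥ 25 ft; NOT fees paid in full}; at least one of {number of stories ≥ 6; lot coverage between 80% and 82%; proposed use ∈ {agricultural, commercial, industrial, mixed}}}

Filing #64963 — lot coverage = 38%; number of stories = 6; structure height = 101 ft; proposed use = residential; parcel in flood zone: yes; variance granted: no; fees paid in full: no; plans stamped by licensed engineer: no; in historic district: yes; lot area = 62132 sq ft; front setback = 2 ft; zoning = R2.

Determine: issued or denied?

Atomic conditions:
  fees paid in full: no → false
  NOT in historic district: yes → false
  NOT plans stamped by licensed engineer: no → true
  parcel in flood zone: yes → true
  variance granted: no → false
  structure height < 47 ft: 101 < 47 is false
  zoning ∈ {AG, C2, M1, R1}: R2 is not in the set → false
  front setback ≥ 25 ft: 2 ≥ 25 is false
  NOT fees paid in full: no → true
  number of stories ≥ 6: 6 ≥ 6 is true
  lot coverage between 80% and 82%: 38 in [80, 82] is false
  proposed use ∈ {agricultural, commercial, industrial, mixed}: residential is not in the set → false
Combine:
[1.2] NOT false = true
[1] false OR true OR true = true
[2.1] NOT true = false
[2] false OR false OR false = false
[3.1] NOT false = true
[3] true OR false OR true = true
[4] true OR false OR false = true
[root] true AND false AND true AND true = false
Overall: false → denied

Denied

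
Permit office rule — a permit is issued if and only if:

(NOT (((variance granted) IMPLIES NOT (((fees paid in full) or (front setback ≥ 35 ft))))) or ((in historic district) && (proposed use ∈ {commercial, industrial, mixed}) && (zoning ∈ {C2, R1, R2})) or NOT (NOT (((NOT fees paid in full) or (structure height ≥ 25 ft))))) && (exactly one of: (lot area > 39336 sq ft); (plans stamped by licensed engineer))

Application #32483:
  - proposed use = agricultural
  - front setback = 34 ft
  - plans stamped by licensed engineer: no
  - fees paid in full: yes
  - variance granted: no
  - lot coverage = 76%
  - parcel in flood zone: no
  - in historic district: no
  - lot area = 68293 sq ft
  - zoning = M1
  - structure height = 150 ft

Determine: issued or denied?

Atomic conditions:
  variance granted: no → false
  fees paid in full: yes → true
  front setback ≥ 35 ft: 34 ≥ 35 is false
  in historic district: no → false
  proposed use ∈ {commercial, industrial, mixed}: agricultural is not in the set → false
  zoning ∈ {C2, R1, R2}: M1 is not in the set → false
  NOT fees paid in full: yes → false
  structure height ≥ 25 ft: 150 ≥ 25 is true
  lot area > 39336 sq ft: 68293 > 39336 is true
  plans stamped by licensed engineer: no → false
Combine:
[1.1.1.2.1] true OR false = true
[1.1.1.2] NOT true = false
[1.1.1] false → false (antecedent false ⇒ implication holds) = true
[1.1] NOT true = false
[1.2] false AND false AND false = false
[1.3.1.1] false OR true = true
[1.3.1] NOT true = false
[1.3] NOT false = true
[1] false OR false OR true = true
[2] exactly-one(true, false) = true
[root] true AND true = true
Overall: true → issued

Issued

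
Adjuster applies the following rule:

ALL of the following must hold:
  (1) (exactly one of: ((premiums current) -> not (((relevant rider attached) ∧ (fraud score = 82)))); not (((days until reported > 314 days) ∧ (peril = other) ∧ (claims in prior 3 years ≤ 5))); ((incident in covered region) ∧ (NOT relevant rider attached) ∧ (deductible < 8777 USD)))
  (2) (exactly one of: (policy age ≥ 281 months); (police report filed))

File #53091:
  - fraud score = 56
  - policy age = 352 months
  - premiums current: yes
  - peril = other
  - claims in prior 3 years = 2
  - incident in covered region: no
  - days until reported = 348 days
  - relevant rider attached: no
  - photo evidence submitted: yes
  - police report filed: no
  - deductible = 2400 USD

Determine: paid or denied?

Atomic conditions:
  premiums current: yes → true
  relevant rider attached: no → false
  fraud score = 82: 56 == 82 is false
  days until reported > 314 days: 348 > 314 is true
  peril = other: other == other is true
  claims in prior 3 years ≤ 5: 2 ≤ 5 is true
  incident in covered region: no → false
  NOT relevant rider attached: no → true
  deductible < 8777 USD: 2400 < 8777 is true
  policy age ≥ 281 months: 352 ≥ 281 is true
  police report filed: no → false
Combine:
[1.1.2.1] false AND false = false
[1.1.2] NOT false = true
[1.1] true → true = true
[1.2.1] true AND true AND true = true
[1.2] NOT true = false
[1.3] false AND true AND true = false
[1] exactly-one(true, false, false) = true
[2] exactly-one(true, false) = true
[root] true AND true = true
Overall: true → paid

Paid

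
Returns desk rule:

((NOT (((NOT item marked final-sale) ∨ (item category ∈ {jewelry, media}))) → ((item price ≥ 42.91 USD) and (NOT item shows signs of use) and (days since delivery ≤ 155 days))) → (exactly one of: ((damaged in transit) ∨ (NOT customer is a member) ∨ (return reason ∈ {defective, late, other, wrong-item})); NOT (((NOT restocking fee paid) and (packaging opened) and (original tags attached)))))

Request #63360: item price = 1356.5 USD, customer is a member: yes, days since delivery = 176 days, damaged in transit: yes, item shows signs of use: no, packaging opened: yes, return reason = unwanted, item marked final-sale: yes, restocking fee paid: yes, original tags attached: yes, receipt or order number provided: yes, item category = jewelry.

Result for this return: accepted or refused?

Refused

Atomic conditions:
  NOT item marked final-sale: yes → false
  item category ∈ {jewelry, media}: jewelry is in the set → true
  item price ≥ 42.91 USD: 1356.5 ≥ 42.91 is true
  NOT item shows signs of use: no → true
  days since delivery ≤ 155 days: 176 ≤ 155 is false
  damaged in transit: yes → true
  NOT customer is a member: yes → false
  return reason ∈ {defective, late, other, wrong-item}: unwanted is not in the set → false
  NOT restocking fee paid: yes → false
  packaging opened: yes → true
  original tags attached: yes → true
Combine:
[1.1.1] false OR true = true
[1.1] NOT true = false
[1.2] true AND true AND false = false
[1] false → false (antecedent false ⇒ implication holds) = true
[2.1] true OR false OR false = true
[2.2.1] false AND true AND true = false
[2.2] NOT false = true
[2] exactly-one(true, true) = false
[root] true → false = false
Overall: false → refused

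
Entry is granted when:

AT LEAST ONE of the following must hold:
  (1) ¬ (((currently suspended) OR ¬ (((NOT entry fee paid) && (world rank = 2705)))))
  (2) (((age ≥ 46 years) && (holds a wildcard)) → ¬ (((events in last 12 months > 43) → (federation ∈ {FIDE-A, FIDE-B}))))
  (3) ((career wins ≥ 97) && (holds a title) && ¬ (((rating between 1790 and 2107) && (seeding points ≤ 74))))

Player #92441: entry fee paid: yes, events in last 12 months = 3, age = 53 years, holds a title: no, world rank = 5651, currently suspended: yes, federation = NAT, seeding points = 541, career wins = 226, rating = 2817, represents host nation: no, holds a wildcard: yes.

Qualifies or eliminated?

Eliminated

Atomic conditions:
  currently suspended: yes → true
  NOT entry fee paid: yes → false
  world rank = 2705: 5651 == 2705 is false
  age ≥ 46 years: 53 ≥ 46 is true
  holds a wildcard: yes → true
  events in last 12 months > 43: 3 > 43 is false
  federation ∈ {FIDE-A, FIDE-B}: NAT is not in the set → false
  career wins ≥ 97: 226 ≥ 97 is true
  holds a title: no → false
  rating between 1790 and 2107: 2817 in [1790, 2107] is false
  seeding points ≤ 74: 541 ≤ 74 is false
Combine:
[1.1.2.1] false AND false = false
[1.1.2] NOT false = true
[1.1] true OR true = true
[1] NOT true = false
[2.1] true AND true = true
[2.2.1] false → false (antecedent false ⇒ implication holds) = true
[2.2] NOT true = false
[2] true → false = false
[3.3.1] false AND false = false
[3.3] NOT false = true
[3] true AND false AND true = false
[root] false OR false OR false = false
Overall: false → eliminated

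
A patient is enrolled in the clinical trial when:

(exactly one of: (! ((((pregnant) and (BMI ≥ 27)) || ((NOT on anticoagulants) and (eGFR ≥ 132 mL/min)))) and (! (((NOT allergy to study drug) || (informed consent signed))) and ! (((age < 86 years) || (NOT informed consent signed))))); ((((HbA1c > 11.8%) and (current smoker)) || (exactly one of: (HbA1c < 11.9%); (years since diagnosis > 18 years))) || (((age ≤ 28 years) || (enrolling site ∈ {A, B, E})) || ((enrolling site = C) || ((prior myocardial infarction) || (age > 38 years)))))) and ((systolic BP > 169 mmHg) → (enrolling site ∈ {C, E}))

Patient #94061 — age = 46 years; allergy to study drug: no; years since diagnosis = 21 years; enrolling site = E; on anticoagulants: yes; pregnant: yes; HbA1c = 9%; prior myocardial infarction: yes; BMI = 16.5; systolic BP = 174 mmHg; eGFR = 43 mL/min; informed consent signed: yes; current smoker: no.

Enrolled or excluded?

Enrolled

Atomic conditions:
  pregnant: yes → true
  BMI ≥ 27: 16.5 ≥ 27 is false
  NOT on anticoagulants: yes → false
  eGFR ≥ 132 mL/min: 43 ≥ 132 is false
  NOT allergy to study drug: no → true
  informed consent signed: yes → true
  age < 86 years: 46 < 86 is true
  NOT informed consent signed: yes → false
  HbA1c > 11.8%: 9 > 11.8 is false
  current smoker: no → false
  HbA1c < 11.9%: 9 < 11.9 is true
  years since diagnosis > 18 years: 21 > 18 is true
  age ≤ 28 years: 46 ≤ 28 is false
  enrolling site ∈ {A, B, E}: E is in the set → true
  enrolling site = C: E == C is false
  prior myocardial infarction: yes → true
  age > 38 years: 46 > 38 is true
  systolic BP > 169 mmHg: 174 > 169 is true
  enrolling site ∈ {C, E}: E is in the set → true
Combine:
[1.1.1.1.1] true AND false = false
[1.1.1.1.2] false AND false = false
[1.1.1.1] false OR false = false
[1.1.1] NOT false = true
[1.1.2.1.1] true OR true = true
[1.1.2.1] NOT true = false
[1.1.2.2.1] true OR false = true
[1.1.2.2] NOT true = false
[1.1.2] false AND false = false
[1.1] true AND false = false
[1.2.1.1] false AND false = false
[1.2.1.2] exactly-one(true, true) = false
[1.2.1] false OR false = false
[1.2.2.1] false OR true = true
[1.2.2.2.2] true OR true = true
[1.2.2.2] false OR true = true
[1.2.2] true OR true = true
[1.2] false OR true = true
[1] exactly-one(false, true) = true
[2] true → true = true
[root] true AND true = true
Overall: true → enrolled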